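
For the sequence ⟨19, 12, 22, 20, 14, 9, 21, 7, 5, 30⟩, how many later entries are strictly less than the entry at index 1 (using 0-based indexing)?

The element at index 1 is 12.
Elements after it: 22, 20, 14, 9, 21, 7, 5, 30
Those smaller than 12: 9, 7, 5

3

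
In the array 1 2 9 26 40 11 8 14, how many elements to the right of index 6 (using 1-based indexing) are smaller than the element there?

1

The element at index 6 is 11.
Elements after it: 8, 14
Those smaller than 11: 8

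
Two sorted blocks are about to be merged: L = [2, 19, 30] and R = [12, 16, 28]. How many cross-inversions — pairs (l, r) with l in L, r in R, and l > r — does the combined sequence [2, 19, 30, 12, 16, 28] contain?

Split inversions: 5

Count, for every r in R, how many entries of L exceed r:
r = 12: 19, 30 → 2
r = 16: 19, 30 → 2
r = 28: 30 → 1
Cross-inversions: 2 + 2 + 1 = 5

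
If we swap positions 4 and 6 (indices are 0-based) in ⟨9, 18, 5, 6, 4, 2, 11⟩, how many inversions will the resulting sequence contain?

Positions 4 and 6 hold 4 and 11; after swapping, the array is [9, 18, 5, 6, 11, 2, 4].
For each element, count later entries that are smaller:
9 → 5, 6, 2, 4 → 4
18 → 5, 6, 11, 2, 4 → 5
5 → 2, 4 → 2
6 → 2, 4 → 2
11 → 2, 4 → 2
2 → none → 0
4 → none → 0
Sum: 4 + 5 + 2 + 2 + 2 + 0 + 0 = 15

Inversions: 15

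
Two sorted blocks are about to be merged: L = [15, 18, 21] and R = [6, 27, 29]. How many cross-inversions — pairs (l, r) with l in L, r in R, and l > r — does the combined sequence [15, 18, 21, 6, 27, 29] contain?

3 cross-inversions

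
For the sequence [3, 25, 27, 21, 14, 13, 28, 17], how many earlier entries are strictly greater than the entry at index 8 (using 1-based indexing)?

The element at index 8 is 17.
Elements before it: 3, 25, 27, 21, 14, 13, 28
Those larger than 17: 25, 27, 21, 28

4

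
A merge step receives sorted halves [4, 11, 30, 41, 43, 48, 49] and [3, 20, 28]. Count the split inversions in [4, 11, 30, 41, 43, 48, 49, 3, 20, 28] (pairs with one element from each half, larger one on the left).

For each element r of the right run, count left-run elements greater than r:
r = 3: 4, 11, 30, 41, 43, 48, 49 → 7
r = 20: 30, 41, 43, 48, 49 → 5
r = 28: 30, 41, 43, 48, 49 → 5
Cross-inversions: 7 + 5 + 5 = 17

17 cross-inversions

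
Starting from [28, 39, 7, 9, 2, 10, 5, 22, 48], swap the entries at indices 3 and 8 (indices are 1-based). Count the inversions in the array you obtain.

Positions 3 and 8 hold 7 and 22; after swapping, the array is [28, 39, 22, 9, 2, 10, 5, 7, 48].
For each element, count later entries that are smaller:
28: 6
39: 6
22: 5
9: 3
2: 0
10: 2
5: 0
7: 0
48: 0
Sum: 6 + 6 + 5 + 3 + 0 + 2 + 0 + 0 + 0 = 22

22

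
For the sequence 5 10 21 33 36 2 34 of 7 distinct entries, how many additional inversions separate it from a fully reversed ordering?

15

Maximum inversions for 7 distinct elements is C(7, 2) = 7·6/2 = 21.
Current inversions — for each element, count later smaller elements:
5: 1
10: 1
21: 1
33: 1
36: 2
2: 0
34: 0
Current total: 1 + 1 + 1 + 1 + 2 + 0 + 0 = 6
Shortfall: 21 − 6 = 15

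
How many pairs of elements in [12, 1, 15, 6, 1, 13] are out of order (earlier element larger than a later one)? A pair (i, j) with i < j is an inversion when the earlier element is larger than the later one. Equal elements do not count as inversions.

Sweep left to right; for each value list the smaller values that follow it:
12 → 1, 6, 1 → 3
1 → none → 0
15 → 6, 1, 13 → 3
6 → 1 → 1
1 → none → 0
13 → none → 0
Sum: 3 + 0 + 3 + 1 + 0 + 0 = 7

7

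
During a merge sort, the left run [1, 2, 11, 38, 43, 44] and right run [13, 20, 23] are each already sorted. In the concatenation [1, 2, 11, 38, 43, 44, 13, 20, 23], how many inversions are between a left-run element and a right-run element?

Count, for every r in R, how many entries of L exceed r:
r = 13: 38, 43, 44 → 3
r = 20: 38, 43, 44 → 3
r = 23: 38, 43, 44 → 3
Cross-inversions: 3 + 3 + 3 = 9

Split inversions: 9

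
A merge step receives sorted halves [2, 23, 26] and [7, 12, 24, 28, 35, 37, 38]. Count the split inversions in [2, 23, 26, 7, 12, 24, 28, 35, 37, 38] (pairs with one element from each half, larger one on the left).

5

For each element r of the right run, count left-run elements greater than r:
r = 7: 23, 26 → 2
r = 12: 23, 26 → 2
r = 24: 26 → 1
r = 28: none → 0
r = 35: none → 0
r = 37: none → 0
r = 38: none → 0
Cross-inversions: 2 + 2 + 1 + 0 + 0 + 0 + 0 = 5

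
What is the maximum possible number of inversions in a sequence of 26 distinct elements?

The maximum occurs when the array is in strictly decreasing order: every one of the C(26, 2) pairs is inverted.
C(26, 2) = 26·25/2 = 325

325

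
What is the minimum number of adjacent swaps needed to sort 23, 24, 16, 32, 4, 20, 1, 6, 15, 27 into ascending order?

26

Minimum adjacent swaps = number of inversions (each swap of adjacent out-of-order elements removes one inversion and no swap can remove more).
Count inversions — for each element, later elements that are smaller:
23: 16, 4, 20, 1, 6, 15 → 6
24: 16, 4, 20, 1, 6, 15 → 6
16: 4, 1, 6, 15 → 4
32: 4, 20, 1, 6, 15, 27 → 6
4: 1 → 1
20: 1, 6, 15 → 3
1: none → 0
6: none → 0
15: none → 0
27: none → 0
Total inversions: 6 + 6 + 4 + 6 + 1 + 3 + 0 + 0 + 0 + 0 = 26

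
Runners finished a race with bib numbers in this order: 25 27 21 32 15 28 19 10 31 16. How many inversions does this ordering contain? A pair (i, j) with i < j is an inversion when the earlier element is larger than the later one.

27

Element-by-element contributions:
25 → 21, 15, 19, 10, 16 → 5
27 → 21, 15, 19, 10, 16 → 5
21 → 15, 19, 10, 16 → 4
32 → 15, 28, 19, 10, 31, 16 → 6
15 → 10 → 1
28 → 19, 10, 16 → 3
19 → 10, 16 → 2
10 → none → 0
31 → 16 → 1
16 → none → 0
Sum: 5 + 5 + 4 + 6 + 1 + 3 + 2 + 0 + 1 + 0 = 27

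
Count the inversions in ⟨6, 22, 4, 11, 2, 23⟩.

For each element, count later entries that are smaller:
6 → 4, 2 → 2
22 → 4, 11, 2 → 3
4 → 2 → 1
11 → 2 → 1
2 → none → 0
23 → none → 0
Sum: 2 + 3 + 1 + 1 + 0 + 0 = 7

There are 7 inversions.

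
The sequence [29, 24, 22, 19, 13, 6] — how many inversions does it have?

Sweep left to right; for each value list the smaller values that follow it:
29 → 24, 22, 19, 13, 6 → 5
24 → 22, 19, 13, 6 → 4
22 → 19, 13, 6 → 3
19 → 13, 6 → 2
13 → 6 → 1
6 → none → 0
Sum: 5 + 4 + 3 + 2 + 1 + 0 = 15

There are 15 out-of-order pairs.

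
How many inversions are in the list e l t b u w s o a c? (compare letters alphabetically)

25

Element-by-element contributions:
e → b, a, c → 3
l → b, a, c → 3
t → b, s, o, a, c → 5
b → a → 1
u → s, o, a, c → 4
w → s, o, a, c → 4
s → o, a, c → 3
o → a, c → 2
a → none → 0
c → none → 0
Sum: 3 + 3 + 5 + 1 + 4 + 4 + 3 + 2 + 0 + 0 = 25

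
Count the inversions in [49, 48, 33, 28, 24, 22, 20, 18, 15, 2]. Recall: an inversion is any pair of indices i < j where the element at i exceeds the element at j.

Count, for each position, how many later elements it exceeds:
49: 9
48: 8
33: 7
28: 6
24: 5
22: 4
20: 3
18: 2
15: 1
2: 0
Sum: 9 + 8 + 7 + 6 + 5 + 4 + 3 + 2 + 1 + 0 = 45

45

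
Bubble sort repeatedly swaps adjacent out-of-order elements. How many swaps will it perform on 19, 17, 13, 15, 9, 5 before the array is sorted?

14 swaps

Minimum adjacent swaps = number of inversions (each swap of adjacent out-of-order elements removes one inversion and no swap can remove more).
Count inversions — for each element, later elements that are smaller:
19: 17, 13, 15, 9, 5 → 5
17: 13, 15, 9, 5 → 4
13: 9, 5 → 2
15: 9, 5 → 2
9: 5 → 1
5: none → 0
Total inversions: 5 + 4 + 2 + 2 + 1 + 0 = 14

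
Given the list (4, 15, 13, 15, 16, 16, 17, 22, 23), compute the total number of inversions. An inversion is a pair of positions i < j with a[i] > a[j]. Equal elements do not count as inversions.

1 inversion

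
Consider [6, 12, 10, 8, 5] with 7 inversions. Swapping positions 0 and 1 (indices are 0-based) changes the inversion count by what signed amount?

Positions 0 and 1 hold 6 and 12; after swapping, the array is [12, 6, 10, 8, 5].
Sweep left to right; for each value list the smaller values that follow it:
12: 4
6: 1
10: 2
8: 1
5: 0
Sum: 4 + 1 + 2 + 1 + 0 = 8
Change: 8 − 7 = +1

+1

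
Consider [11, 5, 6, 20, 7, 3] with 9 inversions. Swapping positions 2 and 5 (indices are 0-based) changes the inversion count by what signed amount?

Positions 2 and 5 hold 6 and 3; after swapping, the array is [11, 5, 3, 20, 7, 6].
Element-by-element contributions:
11 → 5, 3, 7, 6 → 4
5 → 3 → 1
3 → none → 0
20 → 7, 6 → 2
7 → 6 → 1
6 → none → 0
Sum: 4 + 1 + 0 + 2 + 1 + 0 = 8
Change: 8 − 9 = -1

-1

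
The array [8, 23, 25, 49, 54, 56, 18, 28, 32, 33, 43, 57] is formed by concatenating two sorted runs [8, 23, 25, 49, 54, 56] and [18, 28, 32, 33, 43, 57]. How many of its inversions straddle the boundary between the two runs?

For each element r of the right run, count left-run elements greater than r:
r = 18: 23, 25, 49, 54, 56 → 5
r = 28: 49, 54, 56 → 3
r = 32: 49, 54, 56 → 3
r = 33: 49, 54, 56 → 3
r = 43: 49, 54, 56 → 3
r = 57: none → 0
Cross-inversions: 5 + 3 + 3 + 3 + 3 + 0 = 17

There are 17 split inversions.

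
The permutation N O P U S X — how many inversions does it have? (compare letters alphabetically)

1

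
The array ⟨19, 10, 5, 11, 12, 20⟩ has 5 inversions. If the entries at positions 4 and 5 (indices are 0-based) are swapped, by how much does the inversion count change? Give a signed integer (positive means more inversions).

+1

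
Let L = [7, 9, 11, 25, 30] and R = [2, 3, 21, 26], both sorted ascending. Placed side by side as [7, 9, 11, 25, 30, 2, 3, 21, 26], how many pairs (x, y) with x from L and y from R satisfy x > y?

Split inversions: 13

Take each right-half value and tally the left-half values above it:
r = 2: 7, 9, 11, 25, 30 → 5
r = 3: 7, 9, 11, 25, 30 → 5
r = 21: 25, 30 → 2
r = 26: 30 → 1
Cross-inversions: 5 + 5 + 2 + 1 = 13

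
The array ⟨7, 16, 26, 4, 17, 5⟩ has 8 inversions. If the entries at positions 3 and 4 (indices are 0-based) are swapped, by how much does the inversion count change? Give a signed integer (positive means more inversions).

+1

Positions 3 and 4 hold 4 and 17; after swapping, the array is [7, 16, 26, 17, 4, 5].
Count, for each position, how many later elements it exceeds:
7: 2
16: 2
26: 3
17: 2
4: 0
5: 0
Sum: 2 + 2 + 3 + 2 + 0 + 0 = 9
Change: 9 − 8 = +1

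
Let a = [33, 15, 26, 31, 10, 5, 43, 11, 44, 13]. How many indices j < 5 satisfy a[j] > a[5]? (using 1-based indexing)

4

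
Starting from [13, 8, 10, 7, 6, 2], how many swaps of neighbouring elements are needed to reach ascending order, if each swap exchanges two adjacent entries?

Minimum adjacent swaps = number of inversions (each swap of adjacent out-of-order elements removes one inversion and no swap can remove more).
Count inversions — for each element, later elements that are smaller:
13: 8, 10, 7, 6, 2 → 5
8: 7, 6, 2 → 3
10: 7, 6, 2 → 3
7: 6, 2 → 2
6: 2 → 1
2: none → 0
Total inversions: 5 + 3 + 3 + 2 + 1 + 0 = 14

14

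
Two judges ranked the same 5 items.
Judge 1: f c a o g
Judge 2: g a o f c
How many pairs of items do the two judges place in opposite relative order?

Assign each item its position (1..5) in the first ordering, then rewrite the second ordering as that position sequence:
positions: f→1, c→2, a→3, o→4, g→5
second ordering as positions: [5, 3, 4, 1, 2]
Discordant pairs = inversions in this position sequence.
5: 3, 4, 1, 2 → 4
3: 1, 2 → 2
4: 1, 2 → 2
1: 0
2: 0
Total: 4 + 2 + 2 + 0 + 0 = 8

Discordant pairs: 8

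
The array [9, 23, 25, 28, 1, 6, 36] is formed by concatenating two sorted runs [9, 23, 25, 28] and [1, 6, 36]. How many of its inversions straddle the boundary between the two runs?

8 cross-inversions

For each element r of the right run, count left-run elements greater than r:
r = 1: 9, 23, 25, 28 → 4
r = 6: 9, 23, 25, 28 → 4
r = 36: none → 0
Cross-inversions: 4 + 4 + 0 = 8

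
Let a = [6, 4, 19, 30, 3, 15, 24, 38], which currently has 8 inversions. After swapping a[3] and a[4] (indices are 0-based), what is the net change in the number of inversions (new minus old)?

Positions 3 and 4 hold 30 and 3; after swapping, the array is [6, 4, 19, 3, 30, 15, 24, 38].
Element-by-element contributions:
6: 2
4: 1
19: 2
3: 0
30: 2
15: 0
24: 0
38: 0
Sum: 2 + 1 + 2 + 0 + 2 + 0 + 0 + 0 = 7
Change: 7 − 8 = -1

-1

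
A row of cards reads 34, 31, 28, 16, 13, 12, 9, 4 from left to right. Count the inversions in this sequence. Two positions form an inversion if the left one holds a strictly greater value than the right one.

28

For each element, count later entries that are smaller:
34 → 31, 28, 16, 13, 12, 9, 4 → 7
31 → 28, 16, 13, 12, 9, 4 → 6
28 → 16, 13, 12, 9, 4 → 5
16 → 13, 12, 9, 4 → 4
13 → 12, 9, 4 → 3
12 → 9, 4 → 2
9 → 4 → 1
4 → none → 0
Sum: 7 + 6 + 5 + 4 + 3 + 2 + 1 + 0 = 28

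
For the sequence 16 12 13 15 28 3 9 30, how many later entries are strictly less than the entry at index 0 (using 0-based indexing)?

5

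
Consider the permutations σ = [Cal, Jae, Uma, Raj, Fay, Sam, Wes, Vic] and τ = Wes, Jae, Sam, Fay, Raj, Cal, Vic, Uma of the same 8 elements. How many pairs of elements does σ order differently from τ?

17

Assign each item its position (1..8) in the first ordering, then rewrite the second ordering as that position sequence:
positions: Cal→1, Jae→2, Uma→3, Raj→4, Fay→5, Sam→6, Wes→7, Vic→8
second ordering as positions: [7, 2, 6, 5, 4, 1, 8, 3]
Discordant pairs = inversions in this position sequence.
7: 2, 6, 5, 4, 1, 3 → 6
2: 1 → 1
6: 5, 4, 1, 3 → 4
5: 4, 1, 3 → 3
4: 1, 3 → 2
1: 0
8: 3 → 1
3: 0
Total: 6 + 1 + 4 + 3 + 2 + 0 + 1 + 0 = 17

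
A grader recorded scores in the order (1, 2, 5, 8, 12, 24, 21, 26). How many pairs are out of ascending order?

1

For each element, count later entries that are smaller:
1 → none → 0
2 → none → 0
5 → none → 0
8 → none → 0
12 → none → 0
24 → 21 → 1
21 → none → 0
26 → none → 0
Sum: 0 + 0 + 0 + 0 + 0 + 1 + 0 + 0 = 1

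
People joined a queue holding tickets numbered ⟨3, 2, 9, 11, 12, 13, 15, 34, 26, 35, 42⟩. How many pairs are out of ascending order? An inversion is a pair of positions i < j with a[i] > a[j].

For each element, count later entries that are smaller:
3: 1
2: 0
9: 0
11: 0
12: 0
13: 0
15: 0
34: 1
26: 0
35: 0
42: 0
Sum: 1 + 0 + 0 + 0 + 0 + 0 + 0 + 1 + 0 + 0 + 0 = 2

Inversions: 2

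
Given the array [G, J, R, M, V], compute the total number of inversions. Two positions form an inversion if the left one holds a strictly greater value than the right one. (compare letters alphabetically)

Listing every pair i<j with a[i]>a[j] (using 0-based positions):
(2,3): R > M
That's 1 pair.

1 inversion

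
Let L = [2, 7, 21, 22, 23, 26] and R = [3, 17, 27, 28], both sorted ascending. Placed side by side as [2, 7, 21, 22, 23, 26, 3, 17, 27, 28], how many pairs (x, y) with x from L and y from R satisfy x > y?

9 split inversions

Count, for every r in R, how many entries of L exceed r:
r = 3: 7, 21, 22, 23, 26 → 5
r = 17: 21, 22, 23, 26 → 4
r = 27: none → 0
r = 28: none → 0
Cross-inversions: 5 + 4 + 0 + 0 = 9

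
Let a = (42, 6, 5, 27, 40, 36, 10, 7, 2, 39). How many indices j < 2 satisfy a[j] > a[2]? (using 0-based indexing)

The element at index 2 is 5.
Elements before it: 42, 6
Those larger than 5: 42, 6

2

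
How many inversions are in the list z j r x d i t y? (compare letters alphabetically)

14

For each element, count later entries that are smaller:
z: 7
j: 2
r: 2
x: 3
d: 0
i: 0
t: 0
y: 0
Sum: 7 + 2 + 2 + 3 + 0 + 0 + 0 + 0 = 14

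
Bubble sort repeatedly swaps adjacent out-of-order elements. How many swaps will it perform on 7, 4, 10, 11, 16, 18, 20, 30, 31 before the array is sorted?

Adjacent swaps: 1

The minimum number of adjacent swaps to sort an array equals its inversion count, since every such swap removes exactly one inversion.
Count inversions — for each element, later elements that are smaller:
7: 4 → 1
4: none → 0
10: none → 0
11: none → 0
16: none → 0
18: none → 0
20: none → 0
30: none → 0
31: none → 0
Total inversions: 1 + 0 + 0 + 0 + 0 + 0 + 0 + 0 + 0 = 1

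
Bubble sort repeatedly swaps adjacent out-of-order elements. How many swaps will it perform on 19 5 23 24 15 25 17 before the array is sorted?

Each adjacent swap fixes exactly one inversion, so the minimum swap count equals the number of inversions.
Count inversions — for each element, later elements that are smaller:
19: 5, 15, 17 → 3
5: none → 0
23: 15, 17 → 2
24: 15, 17 → 2
15: none → 0
25: 17 → 1
17: none → 0
Total inversions: 3 + 0 + 2 + 2 + 0 + 1 + 0 = 8

Adjacent swaps: 8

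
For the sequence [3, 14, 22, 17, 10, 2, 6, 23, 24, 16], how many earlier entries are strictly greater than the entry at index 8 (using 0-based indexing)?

The element at index 8 is 24.
Elements before it: 3, 14, 22, 17, 10, 2, 6, 23
None of them are larger than 24.

0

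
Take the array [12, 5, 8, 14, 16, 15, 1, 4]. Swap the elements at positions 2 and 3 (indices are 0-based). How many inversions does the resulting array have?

16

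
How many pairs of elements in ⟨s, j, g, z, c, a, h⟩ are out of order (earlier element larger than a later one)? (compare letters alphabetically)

For each element, count later entries that are smaller:
s → j, g, c, a, h → 5
j → g, c, a, h → 4
g → c, a → 2
z → c, a, h → 3
c → a → 1
a → none → 0
h → none → 0
Sum: 5 + 4 + 2 + 3 + 1 + 0 + 0 = 15

15 inversions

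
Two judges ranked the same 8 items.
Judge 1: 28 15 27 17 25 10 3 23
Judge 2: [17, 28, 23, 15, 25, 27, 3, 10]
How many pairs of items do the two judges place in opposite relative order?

10

Assign each item its position (1..8) in the first ordering, then rewrite the second ordering as that position sequence:
positions: 28→1, 15→2, 27→3, 17→4, 25→5, 10→6, 3→7, 23→8
second ordering as positions: [4, 1, 8, 2, 5, 3, 7, 6]
Discordant pairs = inversions in this position sequence.
4: 1, 2, 3 → 3
1: 0
8: 2, 5, 3, 7, 6 → 5
2: 0
5: 3 → 1
3: 0
7: 6 → 1
6: 0
Total: 3 + 0 + 5 + 0 + 1 + 0 + 1 + 0 = 10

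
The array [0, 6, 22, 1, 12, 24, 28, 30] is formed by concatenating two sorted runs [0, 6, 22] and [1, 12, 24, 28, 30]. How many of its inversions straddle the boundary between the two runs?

Count, for every r in R, how many entries of L exceed r:
r = 1: 6, 22 → 2
r = 12: 22 → 1
r = 24: none → 0
r = 28: none → 0
r = 30: none → 0
Cross-inversions: 2 + 1 + 0 + 0 + 0 = 3

There are 3 split inversions.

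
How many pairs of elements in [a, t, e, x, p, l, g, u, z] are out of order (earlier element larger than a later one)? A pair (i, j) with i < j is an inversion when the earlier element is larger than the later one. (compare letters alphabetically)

For each element, count later entries that are smaller:
a → none → 0
t → e, p, l, g → 4
e → none → 0
x → p, l, g, u → 4
p → l, g → 2
l → g → 1
g → none → 0
u → none → 0
z → none → 0
Sum: 0 + 4 + 0 + 4 + 2 + 1 + 0 + 0 + 0 = 11

11 inversions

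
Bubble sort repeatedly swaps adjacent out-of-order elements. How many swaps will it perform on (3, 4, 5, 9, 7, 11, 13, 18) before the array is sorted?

Minimum adjacent swaps = number of inversions (each swap of adjacent out-of-order elements removes one inversion and no swap can remove more).
Count inversions — for each element, later elements that are smaller:
3: none → 0
4: none → 0
5: none → 0
9: 7 → 1
7: none → 0
11: none → 0
13: none → 0
18: none → 0
Total inversions: 0 + 0 + 0 + 1 + 0 + 0 + 0 + 0 = 1

1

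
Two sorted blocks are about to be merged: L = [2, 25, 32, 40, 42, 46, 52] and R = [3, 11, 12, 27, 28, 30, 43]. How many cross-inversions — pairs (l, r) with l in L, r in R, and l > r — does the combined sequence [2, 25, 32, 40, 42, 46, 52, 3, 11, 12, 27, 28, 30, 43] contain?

Take each right-half value and tally the left-half values above it:
r = 3: 25, 32, 40, 42, 46, 52 → 6
r = 11: 25, 32, 40, 42, 46, 52 → 6
r = 12: 25, 32, 40, 42, 46, 52 → 6
r = 27: 32, 40, 42, 46, 52 → 5
r = 28: 32, 40, 42, 46, 52 → 5
r = 30: 32, 40, 42, 46, 52 → 5
r = 43: 46, 52 → 2
Cross-inversions: 6 + 6 + 6 + 5 + 5 + 5 + 2 = 35

35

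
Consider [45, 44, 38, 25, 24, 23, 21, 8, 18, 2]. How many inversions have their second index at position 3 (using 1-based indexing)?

2

The element at index 3 is 38.
Elements before it: 45, 44
Those larger than 38: 45, 44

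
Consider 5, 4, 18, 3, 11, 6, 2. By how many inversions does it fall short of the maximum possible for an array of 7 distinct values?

8

Maximum inversions for 7 distinct elements is C(7, 2) = 7·6/2 = 21.
Current inversions — for each element, count later smaller elements:
5: 3
4: 2
18: 4
3: 1
11: 2
6: 1
2: 0
Current total: 3 + 2 + 4 + 1 + 2 + 1 + 0 = 13
Shortfall: 21 − 13 = 8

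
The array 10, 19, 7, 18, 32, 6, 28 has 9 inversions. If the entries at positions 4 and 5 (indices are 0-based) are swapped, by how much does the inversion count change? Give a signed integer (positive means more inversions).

-1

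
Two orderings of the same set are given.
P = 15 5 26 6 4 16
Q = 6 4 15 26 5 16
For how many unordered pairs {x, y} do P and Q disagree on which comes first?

7

Assign each item its position (1..6) in the first ordering, then rewrite the second ordering as that position sequence:
positions: 15→1, 5→2, 26→3, 6→4, 4→5, 16→6
second ordering as positions: [4, 5, 1, 3, 2, 6]
Discordant pairs = inversions in this position sequence.
4: 1, 3, 2 → 3
5: 1, 3, 2 → 3
1: 0
3: 2 → 1
2: 0
6: 0
Total: 3 + 3 + 0 + 1 + 0 + 0 = 7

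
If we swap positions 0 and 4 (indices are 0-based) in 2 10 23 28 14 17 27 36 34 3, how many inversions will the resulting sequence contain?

17 inversions

Positions 0 and 4 hold 2 and 14; after swapping, the array is [14, 10, 23, 28, 2, 17, 27, 36, 34, 3].
Element-by-element contributions:
14 → 10, 2, 3 → 3
10 → 2, 3 → 2
23 → 2, 17, 3 → 3
28 → 2, 17, 27, 3 → 4
2 → none → 0
17 → 3 → 1
27 → 3 → 1
36 → 34, 3 → 2
34 → 3 → 1
3 → none → 0
Sum: 3 + 2 + 3 + 4 + 0 + 1 + 1 + 2 + 1 + 0 = 17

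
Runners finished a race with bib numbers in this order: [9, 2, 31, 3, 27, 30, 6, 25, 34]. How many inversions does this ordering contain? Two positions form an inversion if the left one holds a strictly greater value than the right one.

Sweep left to right; for each value list the smaller values that follow it:
9: 3
2: 0
31: 5
3: 0
27: 2
30: 2
6: 0
25: 0
34: 0
Sum: 3 + 0 + 5 + 0 + 2 + 2 + 0 + 0 + 0 = 12

12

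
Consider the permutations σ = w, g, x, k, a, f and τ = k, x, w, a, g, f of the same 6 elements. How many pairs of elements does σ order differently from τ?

There are 6 discordant pairs.

Assign each item its position (1..6) in the first ordering, then rewrite the second ordering as that position sequence:
positions: w→1, g→2, x→3, k→4, a→5, f→6
second ordering as positions: [4, 3, 1, 5, 2, 6]
Discordant pairs = inversions in this position sequence.
4: 3, 1, 2 → 3
3: 1, 2 → 2
1: 0
5: 2 → 1
2: 0
6: 0
Total: 3 + 2 + 0 + 1 + 0 + 0 = 6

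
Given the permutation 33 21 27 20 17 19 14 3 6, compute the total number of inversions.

Element-by-element contributions:
33 → 21, 27, 20, 17, 19, 14, 3, 6 → 8
21 → 20, 17, 19, 14, 3, 6 → 6
27 → 20, 17, 19, 14, 3, 6 → 6
20 → 17, 19, 14, 3, 6 → 5
17 → 14, 3, 6 → 3
19 → 14, 3, 6 → 3
14 → 3, 6 → 2
3 → none → 0
6 → none → 0
Sum: 8 + 6 + 6 + 5 + 3 + 3 + 2 + 0 + 0 = 33

There are 33 inversions.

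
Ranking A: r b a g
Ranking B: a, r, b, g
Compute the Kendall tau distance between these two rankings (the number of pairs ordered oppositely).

2 discordant pairs

Assign each item its position (1..4) in the first ordering, then rewrite the second ordering as that position sequence:
positions: r→1, b→2, a→3, g→4
second ordering as positions: [3, 1, 2, 4]
Discordant pairs = inversions in this position sequence.
3: 1, 2 → 2
1: 0
2: 0
4: 0
Total: 2 + 0 + 0 + 0 = 2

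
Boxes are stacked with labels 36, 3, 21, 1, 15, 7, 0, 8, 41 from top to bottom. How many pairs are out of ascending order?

For each element, count later entries that are smaller:
36: 7
3: 2
21: 5
1: 1
15: 3
7: 1
0: 0
8: 0
41: 0
Sum: 7 + 2 + 5 + 1 + 3 + 1 + 0 + 0 + 0 = 19

Out-of-order pairs: 19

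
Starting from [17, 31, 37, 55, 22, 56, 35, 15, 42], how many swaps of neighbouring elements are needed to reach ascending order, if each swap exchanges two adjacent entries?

Each adjacent swap fixes exactly one inversion, so the minimum swap count equals the number of inversions.
Count inversions — for each element, later elements that are smaller:
17: 15 → 1
31: 22, 15 → 2
37: 22, 35, 15 → 3
55: 22, 35, 15, 42 → 4
22: 15 → 1
56: 35, 15, 42 → 3
35: 15 → 1
15: none → 0
42: none → 0
Total inversions: 1 + 2 + 3 + 4 + 1 + 3 + 1 + 0 + 0 = 15

15 adjacent swaps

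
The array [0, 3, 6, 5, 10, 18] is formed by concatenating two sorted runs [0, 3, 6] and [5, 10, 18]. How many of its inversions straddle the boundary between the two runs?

1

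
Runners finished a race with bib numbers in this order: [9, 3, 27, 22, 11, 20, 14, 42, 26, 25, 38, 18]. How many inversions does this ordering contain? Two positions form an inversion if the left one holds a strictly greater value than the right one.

Element-by-element contributions:
9 → 3 → 1
3 → none → 0
27 → 22, 11, 20, 14, 26, 25, 18 → 7
22 → 11, 20, 14, 18 → 4
11 → none → 0
20 → 14, 18 → 2
14 → none → 0
42 → 26, 25, 38, 18 → 4
26 → 25, 18 → 2
25 → 18 → 1
38 → 18 → 1
18 → none → 0
Sum: 1 + 0 + 7 + 4 + 0 + 2 + 0 + 4 + 2 + 1 + 1 + 0 = 22

22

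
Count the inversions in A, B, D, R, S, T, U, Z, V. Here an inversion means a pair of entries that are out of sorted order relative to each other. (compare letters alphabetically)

For each element, count later entries that are smaller:
A: 0
B: 0
D: 0
R: 0
S: 0
T: 0
U: 0
Z: 1
V: 0
Sum: 0 + 0 + 0 + 0 + 0 + 0 + 0 + 1 + 0 = 1

1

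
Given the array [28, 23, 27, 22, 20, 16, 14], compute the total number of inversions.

Element-by-element contributions:
28: 6
23: 4
27: 4
22: 3
20: 2
16: 1
14: 0
Sum: 6 + 4 + 4 + 3 + 2 + 1 + 0 = 20

Inversions: 20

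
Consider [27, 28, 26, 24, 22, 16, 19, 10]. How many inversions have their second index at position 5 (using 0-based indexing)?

The element at index 5 is 16.
Elements before it: 27, 28, 26, 24, 22
Those larger than 16: 27, 28, 26, 24, 22

5 such elements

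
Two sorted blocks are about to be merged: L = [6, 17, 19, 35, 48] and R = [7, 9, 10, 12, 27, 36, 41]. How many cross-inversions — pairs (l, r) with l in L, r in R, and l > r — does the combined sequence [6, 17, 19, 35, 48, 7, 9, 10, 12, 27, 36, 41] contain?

20 cross-inversions

Count, for every r in R, how many entries of L exceed r:
r = 7: 17, 19, 35, 48 → 4
r = 9: 17, 19, 35, 48 → 4
r = 10: 17, 19, 35, 48 → 4
r = 12: 17, 19, 35, 48 → 4
r = 27: 35, 48 → 2
r = 36: 48 → 1
r = 41: 48 → 1
Cross-inversions: 4 + 4 + 4 + 4 + 2 + 1 + 1 = 20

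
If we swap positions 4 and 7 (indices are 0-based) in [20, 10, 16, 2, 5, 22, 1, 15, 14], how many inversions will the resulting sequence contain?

22 inversions

Positions 4 and 7 hold 5 and 15; after swapping, the array is [20, 10, 16, 2, 15, 22, 1, 5, 14].
Count, for each position, how many later elements it exceeds:
20 → 10, 16, 2, 15, 1, 5, 14 → 7
10 → 2, 1, 5 → 3
16 → 2, 15, 1, 5, 14 → 5
2 → 1 → 1
15 → 1, 5, 14 → 3
22 → 1, 5, 14 → 3
1 → none → 0
5 → none → 0
14 → none → 0
Sum: 7 + 3 + 5 + 1 + 3 + 3 + 0 + 0 + 0 = 22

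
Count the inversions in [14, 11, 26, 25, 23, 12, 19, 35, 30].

12

Element-by-element contributions:
14: 2
11: 0
26: 4
25: 3
23: 2
12: 0
19: 0
35: 1
30: 0
Sum: 2 + 0 + 4 + 3 + 2 + 0 + 0 + 1 + 0 = 12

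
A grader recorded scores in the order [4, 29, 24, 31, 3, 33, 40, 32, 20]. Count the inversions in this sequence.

13

Sweep left to right; for each value list the smaller values that follow it:
4 → 3 → 1
29 → 24, 3, 20 → 3
24 → 3, 20 → 2
31 → 3, 20 → 2
3 → none → 0
33 → 32, 20 → 2
40 → 32, 20 → 2
32 → 20 → 1
20 → none → 0
Sum: 1 + 3 + 2 + 2 + 0 + 2 + 2 + 1 + 0 = 13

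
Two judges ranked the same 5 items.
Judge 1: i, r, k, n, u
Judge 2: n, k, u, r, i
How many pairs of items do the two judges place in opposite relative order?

Assign each item its position (1..5) in the first ordering, then rewrite the second ordering as that position sequence:
positions: i→1, r→2, k→3, n→4, u→5
second ordering as positions: [4, 3, 5, 2, 1]
Discordant pairs = inversions in this position sequence.
4: 3, 2, 1 → 3
3: 2, 1 → 2
5: 2, 1 → 2
2: 1 → 1
1: 0
Total: 3 + 2 + 2 + 1 + 0 = 8

8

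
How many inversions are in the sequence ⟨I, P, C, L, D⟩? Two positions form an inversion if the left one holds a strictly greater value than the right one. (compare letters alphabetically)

For each element, count later entries that are smaller:
I → C, D → 2
P → C, L, D → 3
C → none → 0
L → D → 1
D → none → 0
Sum: 2 + 3 + 0 + 1 + 0 = 6

6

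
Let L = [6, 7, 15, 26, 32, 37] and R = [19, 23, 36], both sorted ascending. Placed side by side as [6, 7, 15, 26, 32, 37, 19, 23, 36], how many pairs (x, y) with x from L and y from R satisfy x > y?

7 split inversions

Count, for every r in R, how many entries of L exceed r:
r = 19: 26, 32, 37 → 3
r = 23: 26, 32, 37 → 3
r = 36: 37 → 1
Cross-inversions: 3 + 3 + 1 = 7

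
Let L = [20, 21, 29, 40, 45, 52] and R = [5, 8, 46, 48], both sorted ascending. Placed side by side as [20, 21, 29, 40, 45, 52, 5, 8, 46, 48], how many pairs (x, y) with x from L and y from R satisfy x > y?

Split inversions: 14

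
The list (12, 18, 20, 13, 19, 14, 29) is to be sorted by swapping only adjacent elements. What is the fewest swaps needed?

6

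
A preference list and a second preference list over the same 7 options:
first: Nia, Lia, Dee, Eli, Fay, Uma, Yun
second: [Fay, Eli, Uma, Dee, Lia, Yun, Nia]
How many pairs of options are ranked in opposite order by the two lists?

14

Assign each item its position (1..7) in the first ordering, then rewrite the second ordering as that position sequence:
positions: Nia→1, Lia→2, Dee→3, Eli→4, Fay→5, Uma→6, Yun→7
second ordering as positions: [5, 4, 6, 3, 2, 7, 1]
Discordant pairs = inversions in this position sequence.
5: 4, 3, 2, 1 → 4
4: 3, 2, 1 → 3
6: 3, 2, 1 → 3
3: 2, 1 → 2
2: 1 → 1
7: 1 → 1
1: 0
Total: 4 + 3 + 3 + 2 + 1 + 1 + 0 = 14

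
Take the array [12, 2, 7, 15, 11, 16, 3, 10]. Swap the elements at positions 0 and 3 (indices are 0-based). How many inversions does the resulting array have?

14

Positions 0 and 3 hold 12 and 15; after swapping, the array is [15, 2, 7, 12, 11, 16, 3, 10].
Sweep left to right; for each value list the smaller values that follow it:
15: 6
2: 0
7: 1
12: 3
11: 2
16: 2
3: 0
10: 0
Sum: 6 + 0 + 1 + 3 + 2 + 2 + 0 + 0 = 14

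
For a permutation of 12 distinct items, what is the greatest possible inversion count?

A reversed (strictly descending) arrangement makes every pair an inversion, giving C(12, 2) inversions.
C(12, 2) = 12·11/2 = 66

66 inversions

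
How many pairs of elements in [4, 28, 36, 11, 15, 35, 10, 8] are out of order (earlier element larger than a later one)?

Inversions: 16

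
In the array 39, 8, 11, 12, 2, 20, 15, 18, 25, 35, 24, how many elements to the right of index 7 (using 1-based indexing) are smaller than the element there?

0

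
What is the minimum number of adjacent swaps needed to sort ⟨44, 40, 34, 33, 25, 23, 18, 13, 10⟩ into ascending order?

The minimum number of adjacent swaps to sort an array equals its inversion count, since every such swap removes exactly one inversion.
Count inversions — for each element, later elements that are smaller:
44: 40, 34, 33, 25, 23, 18, 13, 10 → 8
40: 34, 33, 25, 23, 18, 13, 10 → 7
34: 33, 25, 23, 18, 13, 10 → 6
33: 25, 23, 18, 13, 10 → 5
25: 23, 18, 13, 10 → 4
23: 18, 13, 10 → 3
18: 13, 10 → 2
13: 10 → 1
10: none → 0
Total inversions: 8 + 7 + 6 + 5 + 4 + 3 + 2 + 1 + 0 = 36

36 swaps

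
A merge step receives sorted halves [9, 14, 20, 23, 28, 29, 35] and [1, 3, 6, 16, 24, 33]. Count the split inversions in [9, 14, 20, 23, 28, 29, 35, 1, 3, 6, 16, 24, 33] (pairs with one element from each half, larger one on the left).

30

Take each right-half value and tally the left-half values above it:
r = 1: 9, 14, 20, 23, 28, 29, 35 → 7
r = 3: 9, 14, 20, 23, 28, 29, 35 → 7
r = 6: 9, 14, 20, 23, 28, 29, 35 → 7
r = 16: 20, 23, 28, 29, 35 → 5
r = 24: 28, 29, 35 → 3
r = 33: 35 → 1
Cross-inversions: 7 + 7 + 7 + 5 + 3 + 1 = 30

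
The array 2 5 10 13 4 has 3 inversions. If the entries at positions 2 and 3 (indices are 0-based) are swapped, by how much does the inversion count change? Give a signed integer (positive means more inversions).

+1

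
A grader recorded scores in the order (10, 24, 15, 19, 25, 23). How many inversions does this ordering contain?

Listing every pair i<j with a[i]>a[j] (using 1-based positions):
(2,3): 24 > 15
(2,4): 24 > 19
(2,6): 24 > 23
(5,6): 25 > 23
That's 4 pairs.

4 inversions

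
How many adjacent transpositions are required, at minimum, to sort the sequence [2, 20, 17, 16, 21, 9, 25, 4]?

Swaps: 13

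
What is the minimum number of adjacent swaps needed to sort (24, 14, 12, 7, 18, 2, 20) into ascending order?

13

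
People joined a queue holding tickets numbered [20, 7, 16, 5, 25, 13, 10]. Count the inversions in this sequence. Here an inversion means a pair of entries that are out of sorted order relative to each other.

12

Out-of-order index pairs (1-indexed):
(1,2): 20 > 7
(1,3): 20 > 16
(1,4): 20 > 5
(1,6): 20 > 13
(1,7): 20 > 10
(2,4): 7 > 5
(3,4): 16 > 5
(3,6): 16 > 13
(3,7): 16 > 10
(5,6): 25 > 13
(5,7): 25 > 10
(6,7): 13 > 10
That's 12 pairs.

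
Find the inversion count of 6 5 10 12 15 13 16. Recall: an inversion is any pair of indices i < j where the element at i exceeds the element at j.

There are 2 out-of-order pairs.

Out-of-order index pairs (1-indexed):
(1,2): 6 > 5
(5,6): 15 > 13
That's 2 pairs.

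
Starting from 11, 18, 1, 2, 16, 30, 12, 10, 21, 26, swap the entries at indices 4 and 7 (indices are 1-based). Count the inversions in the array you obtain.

16 inversions

Positions 4 and 7 hold 2 and 12; after swapping, the array is [11, 18, 1, 12, 16, 30, 2, 10, 21, 26].
For each element, count later entries that are smaller:
11 → 1, 2, 10 → 3
18 → 1, 12, 16, 2, 10 → 5
1 → none → 0
12 → 2, 10 → 2
16 → 2, 10 → 2
30 → 2, 10, 21, 26 → 4
2 → none → 0
10 → none → 0
21 → none → 0
26 → none → 0
Sum: 3 + 5 + 0 + 2 + 2 + 4 + 0 + 0 + 0 + 0 = 16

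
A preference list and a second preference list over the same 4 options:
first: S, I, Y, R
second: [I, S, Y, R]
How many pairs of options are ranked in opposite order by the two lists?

Assign each item its position (1..4) in the first ordering, then rewrite the second ordering as that position sequence:
positions: S→1, I→2, Y→3, R→4
second ordering as positions: [2, 1, 3, 4]
Discordant pairs = inversions in this position sequence.
2: 1 → 1
1: 0
3: 0
4: 0
Total: 1 + 0 + 0 + 0 = 1

There is 1 pair.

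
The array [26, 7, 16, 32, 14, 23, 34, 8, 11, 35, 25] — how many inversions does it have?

23

Count, for each position, how many later elements it exceeds:
26 → 7, 16, 14, 23, 8, 11, 25 → 7
7 → none → 0
16 → 14, 8, 11 → 3
32 → 14, 23, 8, 11, 25 → 5
14 → 8, 11 → 2
23 → 8, 11 → 2
34 → 8, 11, 25 → 3
8 → none → 0
11 → none → 0
35 → 25 → 1
25 → none → 0
Sum: 7 + 0 + 3 + 5 + 2 + 2 + 3 + 0 + 0 + 1 + 0 = 23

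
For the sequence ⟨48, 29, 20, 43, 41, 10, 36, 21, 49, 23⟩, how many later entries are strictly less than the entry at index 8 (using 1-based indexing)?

The element at index 8 is 21.
Elements after it: 49, 23
None of them are smaller than 21.

0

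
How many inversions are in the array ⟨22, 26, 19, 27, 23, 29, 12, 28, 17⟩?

18

Element-by-element contributions:
22 → 19, 12, 17 → 3
26 → 19, 23, 12, 17 → 4
19 → 12, 17 → 2
27 → 23, 12, 17 → 3
23 → 12, 17 → 2
29 → 12, 28, 17 → 3
12 → none → 0
28 → 17 → 1
17 → none → 0
Sum: 3 + 4 + 2 + 3 + 2 + 3 + 0 + 1 + 0 = 18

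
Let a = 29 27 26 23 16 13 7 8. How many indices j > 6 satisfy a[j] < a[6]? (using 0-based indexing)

The element at index 6 is 7.
Elements after it: 8
None of them are smaller than 7.

0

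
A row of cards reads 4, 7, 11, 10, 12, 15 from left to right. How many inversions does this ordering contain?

Out-of-order index pairs (1-indexed):
(3,4): 11 > 10
That's 1 pair.

1 inversion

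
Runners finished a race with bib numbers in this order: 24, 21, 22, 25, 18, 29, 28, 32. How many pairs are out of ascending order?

7 inversions

Element-by-element contributions:
24 → 21, 22, 18 → 3
21 → 18 → 1
22 → 18 → 1
25 → 18 → 1
18 → none → 0
29 → 28 → 1
28 → none → 0
32 → none → 0
Sum: 3 + 1 + 1 + 1 + 0 + 1 + 0 + 0 = 7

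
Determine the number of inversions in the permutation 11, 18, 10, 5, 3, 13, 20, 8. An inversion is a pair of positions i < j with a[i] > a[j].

Count, for each position, how many later elements it exceeds:
11: 4
18: 5
10: 3
5: 1
3: 0
13: 1
20: 1
8: 0
Sum: 4 + 5 + 3 + 1 + 0 + 1 + 1 + 0 = 15

Inversions: 15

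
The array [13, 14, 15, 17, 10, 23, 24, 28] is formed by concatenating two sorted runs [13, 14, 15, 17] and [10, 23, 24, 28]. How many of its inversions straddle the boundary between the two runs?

4

For each element r of the right run, count left-run elements greater than r:
r = 10: 13, 14, 15, 17 → 4
r = 23: none → 0
r = 24: none → 0
r = 28: none → 0
Cross-inversions: 4 + 0 + 0 + 0 = 4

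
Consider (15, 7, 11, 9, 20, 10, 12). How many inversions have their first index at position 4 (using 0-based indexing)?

2

The element at index 4 is 20.
Elements after it: 10, 12
Those smaller than 20: 10, 12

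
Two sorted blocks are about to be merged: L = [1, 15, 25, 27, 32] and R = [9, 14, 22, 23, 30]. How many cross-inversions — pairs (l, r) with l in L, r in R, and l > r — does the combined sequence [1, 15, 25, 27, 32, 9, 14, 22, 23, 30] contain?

15 split inversions

Take each right-half value and tally the left-half values above it:
r = 9: 15, 25, 27, 32 → 4
r = 14: 15, 25, 27, 32 → 4
r = 22: 25, 27, 32 → 3
r = 23: 25, 27, 32 → 3
r = 30: 32 → 1
Cross-inversions: 4 + 4 + 3 + 3 + 1 = 15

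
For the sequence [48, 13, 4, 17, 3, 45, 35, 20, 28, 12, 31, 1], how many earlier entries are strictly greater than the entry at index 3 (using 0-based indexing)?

The element at index 3 is 17.
Elements before it: 48, 13, 4
Those larger than 17: 48

1 such element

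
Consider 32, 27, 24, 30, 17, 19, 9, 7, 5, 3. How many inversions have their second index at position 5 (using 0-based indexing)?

4 such elements

The element at index 5 is 19.
Elements before it: 32, 27, 24, 30, 17
Those larger than 19: 32, 27, 24, 30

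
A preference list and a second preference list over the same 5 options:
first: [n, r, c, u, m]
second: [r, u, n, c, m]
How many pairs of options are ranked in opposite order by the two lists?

Assign each item its position (1..5) in the first ordering, then rewrite the second ordering as that position sequence:
positions: n→1, r→2, c→3, u→4, m→5
second ordering as positions: [2, 4, 1, 3, 5]
Discordant pairs = inversions in this position sequence.
2: 1 → 1
4: 1, 3 → 2
1: 0
3: 0
5: 0
Total: 1 + 2 + 0 + 0 + 0 = 3

3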